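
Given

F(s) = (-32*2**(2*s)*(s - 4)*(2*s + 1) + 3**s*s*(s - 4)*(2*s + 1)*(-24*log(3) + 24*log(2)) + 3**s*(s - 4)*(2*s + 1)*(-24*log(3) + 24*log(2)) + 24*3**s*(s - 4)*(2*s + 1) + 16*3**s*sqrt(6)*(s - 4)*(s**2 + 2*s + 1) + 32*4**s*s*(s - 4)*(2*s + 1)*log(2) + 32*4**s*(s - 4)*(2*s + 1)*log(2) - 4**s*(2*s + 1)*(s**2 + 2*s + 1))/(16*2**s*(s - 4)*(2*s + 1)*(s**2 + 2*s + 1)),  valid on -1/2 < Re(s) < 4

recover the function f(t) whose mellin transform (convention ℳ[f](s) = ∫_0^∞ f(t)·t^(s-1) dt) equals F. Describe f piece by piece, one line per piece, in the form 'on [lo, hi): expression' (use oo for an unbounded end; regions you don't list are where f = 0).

on [0, 3/2): sqrt(t)
on [3/2, 2): t*log(t)
on [2, oo): t**(-4)

treat the 3 regions marked off by 3/2, 2 separately and sum
for t in [0, 3/2): the term is ∫ sqrt(t)·t^(s-1)
between 3/2 and 2 the integrand is t*log(t)·t^(s-1)
the [2, ∞) slice contributes ∫ t**(-4)·t^(s-1) dt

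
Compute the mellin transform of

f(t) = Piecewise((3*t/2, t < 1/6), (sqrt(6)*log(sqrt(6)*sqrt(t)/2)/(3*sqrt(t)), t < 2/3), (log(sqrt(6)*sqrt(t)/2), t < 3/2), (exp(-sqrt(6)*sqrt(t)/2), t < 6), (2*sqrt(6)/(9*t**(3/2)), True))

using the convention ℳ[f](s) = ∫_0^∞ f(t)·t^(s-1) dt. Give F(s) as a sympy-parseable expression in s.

(432*2**(2*s)*s**2*(2*s - 3)*(2*s + 2)*(4*s**2 - 4*s + 1)*uppergamma(2*s, 3/2) - 432*2**(2*s)*s**2*(2*s - 3)*(2*s + 2)*(4*s**2 - 4*s + 1)*uppergamma(2*s, 3) - 432*2**(2*s)*s**2*(2*s - 3)*(2*s + 2) + 108*2**(2*s)*(2*s - 3)*(2*s + 2)*(4*s**2 - 4*s + 1) - 216*3**(2*s)*s*(2*s - 3)*(2*s + 2)*(4*s**2 - 4*s + 1)*log(2) + 216*3**(2*s)*s*(2*s - 3)*(2*s + 2)*(4*s**2 - 4*s + 1)*log(3) - 108*3**(2*s)*(2*s - 3)*(2*s + 2)*(4*s**2 - 4*s + 1) - 16*6**(2*s)*s**2*(2*s + 2)*(4*s**2 - 4*s + 1) + 1728*s**3*(2*s - 3)*(2*s + 2)*log(2) - 864*s**2*(2*s - 3)*(2*s + 2)*log(2) + 864*s**2*(2*s - 3)*(2*s + 2) + 108*s**2*(2*s - 3)*(4*s**2 - 4*s + 1))/(216*2**(2*s)*(3/2)**s*s**2*(2*s - 3)*(2*s + 2)*(4*s**2 - 4*s + 1))
  -1 < Re(s) < 3/2

strip the common scale on t: t on [0, 1/4); log(sqrt(t))/sqrt(t) on [1/4, 1); log(sqrt(t)) on [1, 9/4); …
back out the power substitution: t**2 on [0, 1/2); log(t)/t on [1/2, 1); log(t) on [1, 3/2); …
slice at 1/6, 2/3, 3/2, 6, transform all 5 pieces, and sum them
segment 0 to 1/6 holds 3*t/2; add its integral
∫ over [1/6, 2/3) of sqrt(6)*log(sqrt(6)*sqrt(t)/2)/(3*sqrt(t))·t^(s-1) joins the sum
for t in [2/3, 3/2): the term is ∫ log(sqrt(6)*sqrt(t)/2)·t^(s-1)
the [3/2, 6) slice contributes ∫ exp(-sqrt(6)*sqrt(t)/2)·t^(s-1) dt
piece [6, ∞): integrate 2*sqrt(6)/(9*t**(3/2)) against the kernel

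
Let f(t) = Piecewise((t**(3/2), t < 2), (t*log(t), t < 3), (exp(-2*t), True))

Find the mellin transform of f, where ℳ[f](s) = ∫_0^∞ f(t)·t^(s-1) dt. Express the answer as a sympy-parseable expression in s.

(-12**s*s*(2*s + 3)*log(4) - 12**s*(2*s + 3)*log(4) + 12**s*(4*s + 6) + 12**s*sqrt(2)*(4*s**2 + 8*s + 4) + 3*18**s*s*(2*s + 3)*log(3) + 18**s*(-6*s - 9) + 3*18**s*(2*s + 3)*log(3) + 3**s*(2*s + 3)*(s**2 + 2*s + 1)*uppergamma(s, 6))/(6**s*(2*s + 3)*(s**2 + 2*s + 1))
  Re(s) > -3/2

f breaks at 2, 3 into 3 integrals to sum
segment [0, 2) carries t**(3/2); integrate it
on [2, 3): add ∫ t*log(t)·t^(s-1) dt
on [3, ∞) integrate f = exp(-2*t) against the kernel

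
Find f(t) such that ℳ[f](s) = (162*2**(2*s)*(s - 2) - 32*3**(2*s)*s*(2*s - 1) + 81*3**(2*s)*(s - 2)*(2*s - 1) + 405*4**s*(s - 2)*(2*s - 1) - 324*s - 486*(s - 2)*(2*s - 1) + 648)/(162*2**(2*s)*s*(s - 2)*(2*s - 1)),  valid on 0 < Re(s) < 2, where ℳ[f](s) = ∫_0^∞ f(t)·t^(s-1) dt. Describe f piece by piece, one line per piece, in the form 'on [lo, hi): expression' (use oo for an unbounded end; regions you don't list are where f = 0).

on [0, 1/4): 1
on [1/4, 1): (2*sqrt(t) + 1)/sqrt(t)
on [1, 9/4): 1/2
on [9/4, oo): t**(-2)

strip the power substitution: 1 on [0, 1/2); (2*t + 1)/t on [1/2, 1); 1/2 on [1, 3/2); …
undo the shared t-power: t on [0, 1/2); 2*t + 1 on [1/2, 1); t/2 on [1, 3/2); …
along the cuts 1/4, 1, 9/4, ℳ[f](s) splits into 4 integrals
over [0, 1/4), the kernel integral of 1 enters the sum
[1/4, 1) adds the kernel integral of (2*sqrt(t) + 1)/sqrt(t)
segment [1, 9/4) carries 1/2; integrate it
on [9/4, ∞) integrate f = t**(-2) against the kernel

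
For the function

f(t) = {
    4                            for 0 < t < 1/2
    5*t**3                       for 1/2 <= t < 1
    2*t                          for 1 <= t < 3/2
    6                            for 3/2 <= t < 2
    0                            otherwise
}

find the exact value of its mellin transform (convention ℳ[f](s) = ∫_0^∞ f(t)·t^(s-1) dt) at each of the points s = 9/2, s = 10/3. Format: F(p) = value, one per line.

F(9/2) = -351*sqrt(6)/176 + 10/33 + 24605*sqrt(2)/1152
F(10/3) = -243*2**(2/3)*3**(1/3)/130 + 837*2**(2/3)/12160 + 81/247 + 72*2**(1/3)/5

split f at 1/2, 1, 3/2: ℳ[f](s) collects 4 kernel integrals
∫ over [0, 1/2) of 4·t^(s-1) joins the sum
segment 1/2 to 1 holds 5*t**3; add its integral
segment [1, 3/2) carries 2*t; integrate it
the [3/2, 2) slice contributes ∫ 6·t^(s-1) dt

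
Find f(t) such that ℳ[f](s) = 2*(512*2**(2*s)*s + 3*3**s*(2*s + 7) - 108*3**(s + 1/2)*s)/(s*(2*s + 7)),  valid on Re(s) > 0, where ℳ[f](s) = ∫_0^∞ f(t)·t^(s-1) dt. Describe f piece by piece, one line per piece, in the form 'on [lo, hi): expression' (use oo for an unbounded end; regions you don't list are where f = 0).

the 2 pieces separated at 3 each add one integral
piece [0, 3): integrate 6 against the kernel
segment 3 to 4 holds 4*t**(7/2); add its integral

on [0, 3): 6
on [3, 4): 4*t**(7/2)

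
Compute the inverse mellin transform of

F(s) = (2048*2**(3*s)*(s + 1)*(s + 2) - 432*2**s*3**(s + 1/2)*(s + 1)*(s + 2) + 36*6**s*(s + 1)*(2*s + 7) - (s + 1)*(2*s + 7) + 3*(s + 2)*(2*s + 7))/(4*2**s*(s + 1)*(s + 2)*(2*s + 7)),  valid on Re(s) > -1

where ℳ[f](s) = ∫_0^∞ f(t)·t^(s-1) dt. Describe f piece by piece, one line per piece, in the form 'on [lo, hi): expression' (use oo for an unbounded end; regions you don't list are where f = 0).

on [0, 1/2): 3*t/2
on [1/2, 3): t**2
on [3, 4): 2*t**(7/2)

linearity at 1/2, 3 turns ℳ[f](s) into 3 summed integrals
on [0, 1/2) integrate f = 3*t/2 against the kernel
∫ t**2·t^(s-1) over [1/2, 3)
segment 3 to 4 holds 2*t**(7/2); add its integral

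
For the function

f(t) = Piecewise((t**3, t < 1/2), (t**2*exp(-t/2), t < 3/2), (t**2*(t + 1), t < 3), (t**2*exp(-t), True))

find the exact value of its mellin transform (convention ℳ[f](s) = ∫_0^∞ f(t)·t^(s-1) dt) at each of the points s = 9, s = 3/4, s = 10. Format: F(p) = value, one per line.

invert the shared t-power to get t on [0, 1/2); exp(-t/2) on [1/2, 3/2); t + 1 on [3/2, 3); …
linearity at 1/2, 3/2, 3 turns ℳ[f](s) into 4 summed integrals
∫ over [0, 1/2) of t**3·t^(s-1) joins the sum
piece [1/2, 3/2): integrate t**2*exp(-t/2) against the kernel
∫ t**2*(t + 1)·t^(s-1) over [3/2, 3)
between 3 and ∞ the integrand is t**2*exp(-t)·t^(s-1)

F(9) = -8055338729409*exp(-3/4)/512 + 4080204709/67584 + 72865089*exp(-3) + 4885809916361*exp(-1/4)/512
F(3/4) = 2**(1/4)*(-2640*sqrt(2)*uppergamma(11/4, 3/4) - 567*3**(3/4) + 11 + 330*2**(3/4)*uppergamma(11/4, 3) + 2640*sqrt(2)*uppergamma(11/4, 1/4) + 3456*6**(3/4))/660
F(10) = -354434904271143*exp(-3/4)/1024 + 35548619933/212992 + 801693126*exp(-3) + 214975636319885*exp(-1/4)/1024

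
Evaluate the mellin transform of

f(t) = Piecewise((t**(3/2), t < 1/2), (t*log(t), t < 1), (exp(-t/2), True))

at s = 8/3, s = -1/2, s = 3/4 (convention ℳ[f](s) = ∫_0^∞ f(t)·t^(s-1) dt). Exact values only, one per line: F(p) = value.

summing 3 kernel integrals split by 1/2, 1 yields ℳ[f](s)
on [0, 1/2) integrate f = t**(3/2) against the kernel
[1/2, 1) adds the kernel integral of t*log(t)
for t in [1, ∞): the term is ∫ exp(-t/2)·t^(s-1)

F(8/3) = 2**(1/3)*(-1800*2**(2/3) + 225 + 363*sqrt(2) + 825*log(2) + 193600*2**(1/3)*uppergamma(8/3, 1/2))/48400
F(-1/2) = -7/2 - sqrt(2)*sqrt(pi)*erfc(sqrt(2)/2) + sqrt(2)*log(2) + 2*exp(-1/2) + 2*sqrt(2)
F(3/4) = 2**(1/4)*(-144*2**(3/4) + 49*sqrt(2) + 72 + 126*log(2) + 882*sqrt(2)*uppergamma(3/4, 1/2))/882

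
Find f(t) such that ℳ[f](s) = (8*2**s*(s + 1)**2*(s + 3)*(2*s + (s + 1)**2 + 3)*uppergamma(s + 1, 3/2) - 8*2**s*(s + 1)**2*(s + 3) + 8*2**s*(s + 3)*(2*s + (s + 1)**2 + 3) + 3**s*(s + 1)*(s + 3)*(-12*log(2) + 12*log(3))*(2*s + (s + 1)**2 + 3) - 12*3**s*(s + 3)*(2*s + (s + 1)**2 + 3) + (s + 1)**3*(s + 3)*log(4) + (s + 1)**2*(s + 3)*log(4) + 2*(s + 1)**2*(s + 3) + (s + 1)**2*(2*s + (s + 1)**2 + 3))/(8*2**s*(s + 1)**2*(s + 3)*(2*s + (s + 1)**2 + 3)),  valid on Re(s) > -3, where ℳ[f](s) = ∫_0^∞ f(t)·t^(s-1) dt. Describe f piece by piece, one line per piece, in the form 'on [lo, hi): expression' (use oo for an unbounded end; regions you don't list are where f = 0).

peel off the shared t-power: t**2 on [0, 1/2); t*log(t) on [1/2, 1); log(t) on [1, 3/2); …
cuts at 1/2, 1, 3/2: linearity sums the 4 kernel integrals
the [0, 1/2) slice contributes ∫ t**3·t^(s-1) dt
on [1/2, 1): add ∫ t**2*log(t)·t^(s-1) dt
[1, 3/2) adds the kernel integral of t*log(t)
over [3/2, ∞), the kernel integral of t*exp(-t) enters the sum

on [0, 1/2): t**3
on [1/2, 1): t**2*log(t)
on [1, 3/2): t*log(t)
on [3/2, oo): t*exp(-t)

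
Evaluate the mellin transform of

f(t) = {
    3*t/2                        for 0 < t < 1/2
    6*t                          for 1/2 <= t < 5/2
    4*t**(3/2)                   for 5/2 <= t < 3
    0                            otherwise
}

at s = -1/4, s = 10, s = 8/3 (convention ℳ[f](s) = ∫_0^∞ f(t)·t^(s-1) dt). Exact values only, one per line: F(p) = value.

F(-1/4) = -4*2**(3/4)*5**(1/4) - 3*2**(1/4) + 48*3**(1/4)/5 + 4*2**(1/4)*5**(3/4)
F(10) = -48828125*sqrt(10)/11776 + 585937491/45056 + 1417176*sqrt(3)/23
F(8/3) = -75*2**(5/6)*5**(1/6)/4 - 27*2**(1/3)/352 + 1125*2**(1/3)*5**(2/3)/88 + 1944*3**(1/6)/25

cuts at 1/2, 5/2: linearity sums the 3 kernel integrals
over [0, 1/2), the kernel integral of 3*t/2 enters the sum
[1/2, 5/2) adds the kernel integral of 6*t
∫ 4*t**(3/2)·t^(s-1) over [5/2, 3)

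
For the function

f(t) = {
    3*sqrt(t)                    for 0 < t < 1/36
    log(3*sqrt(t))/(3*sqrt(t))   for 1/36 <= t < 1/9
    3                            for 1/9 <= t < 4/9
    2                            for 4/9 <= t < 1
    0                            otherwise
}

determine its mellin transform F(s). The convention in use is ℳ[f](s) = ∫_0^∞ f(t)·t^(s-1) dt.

peel off the power substitution: 3*t on [0, 1/6); log(3*t)/(3*t) on [1/6, 1/3); 3 on [1/3, 2/3); …
the common scale on t comes off first: t on [0, 1/2); log(t)/t on [1/2, 1); 3 on [1, 2); …
along the cuts 1/36, 1/9, 4/9, ℳ[f](s) splits into 4 integrals
the [0, 1/36) slice contributes ∫ 3*sqrt(t)·t^(s-1) dt
piece [1/36, 1/9): integrate log(3*sqrt(t))/(3*sqrt(t)) against the kernel
on [1/9, 4/9) integrate f = 3 against the kernel
segment 4/9 to 1 holds 2; add its integral

(16**s*(2*s + 1)*(4*s**2 - 4*s + 1) - 2**(2*s + 1)*s*(2*s + 1) + 2*36**s*(2*s + 1)*(4*s**2 - 4*s + 1) - 3*4**s*(2*s + 1)*(4*s**2 - 4*s + 1) + 8*s**2*(2*s + 1)*log(2) - 4*s*(2*s + 1)*log(2) + 4*s*(2*s + 1) + s*(4*s**2 - 4*s + 1))/(36**s*s*(2*s + 1)*(4*s**2 - 4*s + 1))
  Re(s) > -1/2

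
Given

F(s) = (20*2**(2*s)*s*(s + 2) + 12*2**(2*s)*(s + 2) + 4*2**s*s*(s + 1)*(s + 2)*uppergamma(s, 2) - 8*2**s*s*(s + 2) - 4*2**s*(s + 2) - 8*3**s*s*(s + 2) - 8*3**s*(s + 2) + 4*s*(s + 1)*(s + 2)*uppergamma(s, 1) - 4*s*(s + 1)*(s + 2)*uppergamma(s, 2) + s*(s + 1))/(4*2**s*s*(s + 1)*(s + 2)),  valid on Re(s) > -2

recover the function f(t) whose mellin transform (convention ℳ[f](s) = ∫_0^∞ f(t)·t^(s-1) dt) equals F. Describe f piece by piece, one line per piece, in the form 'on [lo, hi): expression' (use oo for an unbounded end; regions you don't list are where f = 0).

on [0, 1/2): t**2
on [1/2, 1): exp(-2*t)
on [1, 3/2): t + 1
on [3/2, 2): t + 3
on [2, oo): exp(-t)

linearity at 1/2, 1, 3/2, 2 turns ℳ[f](s) into 5 summed integrals
∫ t**2·t^(s-1) over [0, 1/2)
∫ exp(-2*t)·t^(s-1) over [1/2, 1)
the [1, 3/2) slice contributes ∫ (t + 1)·t^(s-1) dt
on [3/2, 2) integrate f = (t + 3) against the kernel
between 2 and ∞ the integrand is exp(-t)·t^(s-1)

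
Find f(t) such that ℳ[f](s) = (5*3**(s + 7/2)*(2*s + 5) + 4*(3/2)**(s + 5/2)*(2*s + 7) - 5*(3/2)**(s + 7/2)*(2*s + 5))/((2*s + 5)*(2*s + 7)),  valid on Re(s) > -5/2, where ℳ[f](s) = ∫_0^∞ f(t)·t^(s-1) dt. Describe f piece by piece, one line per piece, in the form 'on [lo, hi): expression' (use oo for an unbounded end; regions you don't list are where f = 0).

treat the 2 regions marked off by 3/2 separately and sum
for t in [0, 3/2): the term is ∫ 2*t**(5/2)·t^(s-1)
segment [3/2, 3) carries 5*t**(7/2)/2; integrate it

on [0, 3/2): 2*t**(5/2)
on [3/2, 3): 5*t**(7/2)/2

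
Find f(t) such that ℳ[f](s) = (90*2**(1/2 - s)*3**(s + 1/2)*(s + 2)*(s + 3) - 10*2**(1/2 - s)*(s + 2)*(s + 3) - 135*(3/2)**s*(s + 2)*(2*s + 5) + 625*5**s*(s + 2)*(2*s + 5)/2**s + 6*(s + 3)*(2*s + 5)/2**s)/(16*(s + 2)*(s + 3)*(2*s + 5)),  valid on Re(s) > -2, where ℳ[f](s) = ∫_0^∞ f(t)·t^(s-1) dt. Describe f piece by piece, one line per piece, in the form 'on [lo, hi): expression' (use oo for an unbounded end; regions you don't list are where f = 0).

on [0, 1/2): 3*t**2/2
on [1/2, 3/2): 5*t**(5/2)/2
on [3/2, 5/2): 5*t**3/2

the 3 pieces separated at 1/2, 3/2 each add one integral
piece [0, 1/2): integrate 3*t**2/2 against the kernel
∫ over [1/2, 3/2) of 5*t**(5/2)/2·t^(s-1) joins the sum
[3/2, 5/2) adds the kernel integral of 5*t**3/2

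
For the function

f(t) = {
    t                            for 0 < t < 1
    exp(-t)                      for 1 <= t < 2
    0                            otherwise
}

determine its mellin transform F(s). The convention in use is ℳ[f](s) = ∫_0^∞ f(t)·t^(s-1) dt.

treat the 2 regions marked off by 1 separately and sum
the [0, 1) slice contributes ∫ t·t^(s-1) dt
segment [1, 2) carries exp(-t); integrate it

((s + 1)*uppergamma(s, 1) - (s + 1)*uppergamma(s, 2) + 1)/(s + 1)
  Re(s) > -1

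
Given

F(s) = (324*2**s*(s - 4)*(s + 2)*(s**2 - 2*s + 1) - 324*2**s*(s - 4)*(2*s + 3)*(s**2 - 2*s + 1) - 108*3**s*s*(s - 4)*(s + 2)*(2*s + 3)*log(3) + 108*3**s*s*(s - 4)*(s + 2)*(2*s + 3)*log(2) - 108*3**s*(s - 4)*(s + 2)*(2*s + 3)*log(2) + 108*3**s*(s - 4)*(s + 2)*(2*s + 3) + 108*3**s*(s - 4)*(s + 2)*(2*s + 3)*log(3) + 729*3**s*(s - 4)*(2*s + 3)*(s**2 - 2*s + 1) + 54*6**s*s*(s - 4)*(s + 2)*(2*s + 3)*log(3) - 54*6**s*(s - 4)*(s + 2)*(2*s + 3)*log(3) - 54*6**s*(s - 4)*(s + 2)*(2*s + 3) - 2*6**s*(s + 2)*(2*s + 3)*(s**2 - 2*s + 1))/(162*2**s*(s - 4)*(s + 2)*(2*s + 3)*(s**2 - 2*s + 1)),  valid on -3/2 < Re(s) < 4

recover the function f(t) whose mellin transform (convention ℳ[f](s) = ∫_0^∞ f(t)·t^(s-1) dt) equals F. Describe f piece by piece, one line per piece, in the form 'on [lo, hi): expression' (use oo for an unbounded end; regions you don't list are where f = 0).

on [0, 1): t**(3/2)
on [1, 3/2): 2*t**2
on [3/2, 3): log(t)/t
on [3, oo): t**(-4)

f breaks at 1, 3/2, 3 into 4 integrals to sum
between 0 and 1 the integrand is t**(3/2)·t^(s-1)
for t in [1, 3/2): the term is ∫ 2*t**2·t^(s-1)
segment 3/2 to 3 holds log(t)/t; add its integral
on [3, ∞) integrate f = t**(-4) against the kernel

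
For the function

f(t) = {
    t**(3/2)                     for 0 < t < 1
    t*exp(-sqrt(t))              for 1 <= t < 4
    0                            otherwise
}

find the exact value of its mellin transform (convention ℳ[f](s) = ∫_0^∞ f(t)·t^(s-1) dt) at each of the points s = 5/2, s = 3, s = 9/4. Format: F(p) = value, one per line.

F(5/2) = -10592*exp(-2) + 1/4 + 3914*exp(-1)
F(3) = -74400*exp(-2) + 2/9 + 27400*exp(-1)
F(9/4) = (-1365570*sqrt(2) + (-155925*sqrt(pi)*erfc(sqrt(2)) + 128 + 155925*sqrt(pi)*erfc(1))*exp(2) + 632910*E)*exp(-2)/480

peel off the power substitution: t**3 on [0, 1); t**2*exp(-t) on [1, 2)
peel off the shared t-power: t on [0, 1); exp(-t) on [1, 2)
decompose at 1; ℳ[f](s) sums the 2 pieces' integrals
∫ t**(3/2)·t^(s-1) over [0, 1)
on [1, 4) integrate f = t*exp(-sqrt(t)) against the kernel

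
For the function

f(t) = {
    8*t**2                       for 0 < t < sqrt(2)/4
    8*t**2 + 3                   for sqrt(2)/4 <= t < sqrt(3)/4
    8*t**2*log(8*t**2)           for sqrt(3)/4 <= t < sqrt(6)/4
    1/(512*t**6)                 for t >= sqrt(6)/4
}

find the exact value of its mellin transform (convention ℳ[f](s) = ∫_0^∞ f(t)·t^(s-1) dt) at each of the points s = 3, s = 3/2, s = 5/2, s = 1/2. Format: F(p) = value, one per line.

F(3) = -461*sqrt(6)/21600 - sqrt(2)/32 - 9*sqrt(3)*log(3)/640 + 9*sqrt(3)*log(2)/640 + 213*sqrt(3)/3200 + 9*sqrt(6)*log(3)/160
F(3/2) = -2**(3/4)/4 - 2867*6**(3/4)/47628 - 3*3**(3/4)*log(3)/56 + 3*3**(3/4)*log(2)/56 + 3*6**(3/4)*log(3)/28 + 131*3**(3/4)/392
F(5/2) = -3*2**(1/4)/40 - 3*6**(1/4)/56 - 3**(1/4)*log(3)/32 + 3**(1/4)*log(2)/32 + 227*3**(1/4)/1440 + 6**(1/4)*log(3)/8
F(1/2) = -3*2**(1/4) - 3539*6**(1/4)/7425 + log(2**(3*3**(1/4)/10)*3**(-3*3**(1/4)/10 + 3*6**(1/4)/5)) + 177*3**(1/4)/50

peel off the common scale on t: 2*t**2 on [0, sqrt(2)/2); 2*t**2 + 3 on [sqrt(2)/2, sqrt(3)/2); 2*t**2*log(2*t**2) on [sqrt(3)/2, sqrt(6)/2); …
remove the power substitution first: 2*t on [0, 1/2); 2*t + 3 on [1/2, 3/4); 2*t*log(2*t) on [3/4, 3/2); …
back out the common scale on t: t on [0, 1); t + 3 on [1, 3/2); t*log(t) on [3/2, 3); …
breakpoints sqrt(2)/4, sqrt(3)/4, sqrt(6)/4: one integral from each of the 4 segments
on [0, sqrt(2)/4): add ∫ 8*t**2·t^(s-1) dt
the [sqrt(2)/4, sqrt(3)/4) slice contributes ∫ (8*t**2 + 3)·t^(s-1) dt
segment [sqrt(3)/4, sqrt(6)/4) carries 8*t**2*log(8*t**2); integrate it
on [sqrt(6)/4, ∞) integrate f = 1/(512*t**6) against the kernel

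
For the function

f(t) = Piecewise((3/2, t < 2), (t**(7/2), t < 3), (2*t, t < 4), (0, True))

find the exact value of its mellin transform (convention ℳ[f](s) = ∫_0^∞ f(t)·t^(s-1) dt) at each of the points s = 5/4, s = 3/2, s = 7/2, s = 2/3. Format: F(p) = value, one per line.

treat the 3 regions marked off by 2, 3 separately and sum
on [0, 2): add ∫ 3/2·t^(s-1) dt
[2, 3) adds the kernel integral of t**(7/2)
segment 3 to 4 holds 2*t; add its integral

F(5/4) = -8*3**(1/4) - 64*2**(3/4)/19 + 12*2**(1/4)/5 + 128*sqrt(2)/9 + 324*3**(3/4)/19
F(3/2) = -36*sqrt(3)/5 + 2*sqrt(2) + 339/5
F(7/2) = -36*sqrt(3) + 24*sqrt(2)/7 + 32867/63
F(2/3) = -18*3**(2/3)/5 - 96*2**(1/6)/25 + 9*2**(2/3)/4 + 48*2**(1/3)/5 + 486*3**(1/6)/25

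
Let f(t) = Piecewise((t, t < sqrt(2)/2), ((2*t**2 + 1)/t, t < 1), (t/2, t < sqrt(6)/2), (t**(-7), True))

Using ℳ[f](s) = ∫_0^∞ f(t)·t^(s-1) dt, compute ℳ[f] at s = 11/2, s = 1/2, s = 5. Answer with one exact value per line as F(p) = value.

invert the shared t-power to get t**2 on [0, sqrt(2)/2); 2*t**2 + 1 on [sqrt(2)/2, 1); t**2/2 on [1, sqrt(6)/2); …
reversing the power substitution: t on [0, 1/2); 2*t + 1 on [1/2, 1); t/2 on [1, 3/2); …
breakpoints sqrt(2)/2, 1, sqrt(6)/2: one integral from each of the 4 segments
∫ over [0, sqrt(2)/2) of t·t^(s-1) joins the sum
∫ over [sqrt(2)/2, 1) of (2*t**2 + 1)/t·t^(s-1) joins the sum
between 1 and sqrt(6)/2 the integrand is t/2·t^(s-1)
on [sqrt(6)/2, ∞): add ∫ t**(-7)·t^(s-1) dt

F(11/2) = 2**(3/4)*(-70 + 424*2**(1/4) + 659*3**(1/4))/1872
F(1/2) = 2**(1/4)*(-1053*2**(3/4) + 383*3**(3/4) + 3510)/2106
F(5) = 33/32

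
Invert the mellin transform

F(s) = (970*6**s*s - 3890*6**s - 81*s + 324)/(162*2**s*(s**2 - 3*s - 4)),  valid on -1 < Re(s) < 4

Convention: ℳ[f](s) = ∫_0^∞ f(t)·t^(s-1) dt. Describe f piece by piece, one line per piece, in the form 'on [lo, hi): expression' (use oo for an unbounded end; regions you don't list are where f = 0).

split f at 1/2, 3: ℳ[f](s) collects 3 kernel integrals
∫ over [0, 1/2) of t·t^(s-1) joins the sum
on [1/2, 3) integrate f = 2*t against the kernel
between 3 and ∞ the integrand is t**(-4)·t^(s-1)

on [0, 1/2): t
on [1/2, 3): 2*t
on [3, oo): t**(-4)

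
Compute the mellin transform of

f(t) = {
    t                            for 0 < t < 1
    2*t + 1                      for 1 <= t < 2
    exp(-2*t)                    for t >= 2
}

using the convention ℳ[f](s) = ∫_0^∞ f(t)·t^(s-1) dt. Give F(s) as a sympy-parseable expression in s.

(2**s*s*(s + 1)*uppergamma(s, 4) - 2*4**s*s - 4**s + 5*8**s*s + 8**s)/(4**s*s*(s + 1))
  Re(s) > -1

decompose at 1, 2; ℳ[f](s) sums the 3 pieces' integrals
on [0, 1): add ∫ t·t^(s-1) dt
∫ over [1, 2) of (2*t + 1)·t^(s-1) joins the sum
segment 2 to ∞ holds exp(-2*t); add its integral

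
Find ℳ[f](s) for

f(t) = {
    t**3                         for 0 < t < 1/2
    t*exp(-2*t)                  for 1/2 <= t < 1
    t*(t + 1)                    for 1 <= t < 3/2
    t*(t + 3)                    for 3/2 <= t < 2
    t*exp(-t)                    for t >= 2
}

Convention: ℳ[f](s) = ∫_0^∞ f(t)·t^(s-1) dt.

(80*2**(2*s)*(s + 1)*(s + 3) + 48*2**(2*s)*(s + 3) + 8*2**s*(s + 1)*(s + 2)*(s + 3)*uppergamma(s + 1, 2) - 16*2**s*(s + 1)*(s + 3) - 8*2**s*(s + 3) - 24*3**s*(s + 1)*(s + 3) - 24*3**s*(s + 3) + 4*(s + 1)*(s + 2)*(s + 3)*uppergamma(s + 1, 1) - 4*(s + 1)*(s + 2)*(s + 3)*uppergamma(s + 1, 2) + (s + 1)*(s + 2))/(8*2**s*(s + 1)*(s + 2)*(s + 3))
  Re(s) > -3

remove the shared t-power first: t**2 on [0, 1/2); exp(-2*t) on [1/2, 1); t + 1 on [1, 3/2); …
breakpoints 1/2, 1, 3/2, 2: one integral from each of the 5 segments
on [0, 1/2): add ∫ t**3·t^(s-1) dt
on [1/2, 1) integrate f = t*exp(-2*t) against the kernel
∫ over [1, 3/2) of t*(t + 1)·t^(s-1) joins the sum
between 3/2 and 2 the integrand is t*(t + 3)·t^(s-1)
[2, ∞) adds the kernel integral of t*exp(-t)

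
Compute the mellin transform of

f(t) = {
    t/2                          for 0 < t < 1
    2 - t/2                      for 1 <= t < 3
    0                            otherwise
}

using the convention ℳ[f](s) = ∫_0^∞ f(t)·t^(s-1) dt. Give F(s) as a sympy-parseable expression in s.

strip the common scale on t: t on [0, 1/2); 2 - t on [1/2, 3/2)
integrate the 2 segments split at 1, then add the results
∫ over [0, 1) of t/2·t^(s-1) joins the sum
segment 1 to 3 holds (2 - t/2); add its integral

(3**s*s/2 + 2*3**s - s - 2)/(s*(s + 1))
  Re(s) > -1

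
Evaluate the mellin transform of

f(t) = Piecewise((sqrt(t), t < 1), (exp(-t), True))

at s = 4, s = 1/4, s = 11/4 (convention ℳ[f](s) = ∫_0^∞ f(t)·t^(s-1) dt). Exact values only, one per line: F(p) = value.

F(4) = 2/9 + 16*exp(-1)
F(1/4) = uppergamma(1/4, 1) + 4/3
F(11/4) = 4/13 + uppergamma(11/4, 1)

split f at 1: ℳ[f](s) collects 2 kernel integrals
∫ over [0, 1) of sqrt(t)·t^(s-1) joins the sum
∫ exp(-t)·t^(s-1) over [1, ∞)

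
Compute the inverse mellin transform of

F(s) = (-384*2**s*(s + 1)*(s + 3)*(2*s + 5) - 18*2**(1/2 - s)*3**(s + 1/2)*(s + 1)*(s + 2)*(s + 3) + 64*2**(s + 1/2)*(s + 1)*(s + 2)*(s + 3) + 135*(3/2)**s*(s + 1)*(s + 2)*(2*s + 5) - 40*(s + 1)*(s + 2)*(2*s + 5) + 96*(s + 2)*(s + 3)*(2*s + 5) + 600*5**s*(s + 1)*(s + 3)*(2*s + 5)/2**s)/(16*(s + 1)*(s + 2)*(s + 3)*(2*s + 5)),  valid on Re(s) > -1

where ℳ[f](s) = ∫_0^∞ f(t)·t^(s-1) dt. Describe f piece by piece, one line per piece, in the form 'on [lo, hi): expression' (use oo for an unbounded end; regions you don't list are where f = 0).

f breaks at 1, 3/2, 2 into 4 integrals to sum
for t in [0, 1): the term is ∫ 6*t·t^(s-1)
over [1, 3/2), the kernel integral of 5*t**3/2 enters the sum
segment 3/2 to 2 holds t**(5/2)/2; add its integral
the [2, 5/2) slice contributes ∫ 6*t**2·t^(s-1) dt

on [0, 1): 6*t
on [1, 3/2): 5*t**3/2
on [3/2, 2): t**(5/2)/2
on [2, 5/2): 6*t**2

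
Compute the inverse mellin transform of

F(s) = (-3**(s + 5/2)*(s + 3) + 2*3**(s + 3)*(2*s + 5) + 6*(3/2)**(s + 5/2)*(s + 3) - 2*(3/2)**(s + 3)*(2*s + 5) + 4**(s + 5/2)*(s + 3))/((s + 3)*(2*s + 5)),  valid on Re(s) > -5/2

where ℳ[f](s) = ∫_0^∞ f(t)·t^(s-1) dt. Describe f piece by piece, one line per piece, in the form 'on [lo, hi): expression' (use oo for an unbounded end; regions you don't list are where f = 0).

integrate the 3 segments split at 3/2, 3, then add the results
the [0, 3/2) slice contributes ∫ 3*t**(5/2)·t^(s-1) dt
over [3/2, 3), the kernel integral of 2*t**3 enters the sum
∫ t**(5/2)/2·t^(s-1) over [3, 4)

on [0, 3/2): 3*t**(5/2)
on [3/2, 3): 2*t**3
on [3, 4): t**(5/2)/2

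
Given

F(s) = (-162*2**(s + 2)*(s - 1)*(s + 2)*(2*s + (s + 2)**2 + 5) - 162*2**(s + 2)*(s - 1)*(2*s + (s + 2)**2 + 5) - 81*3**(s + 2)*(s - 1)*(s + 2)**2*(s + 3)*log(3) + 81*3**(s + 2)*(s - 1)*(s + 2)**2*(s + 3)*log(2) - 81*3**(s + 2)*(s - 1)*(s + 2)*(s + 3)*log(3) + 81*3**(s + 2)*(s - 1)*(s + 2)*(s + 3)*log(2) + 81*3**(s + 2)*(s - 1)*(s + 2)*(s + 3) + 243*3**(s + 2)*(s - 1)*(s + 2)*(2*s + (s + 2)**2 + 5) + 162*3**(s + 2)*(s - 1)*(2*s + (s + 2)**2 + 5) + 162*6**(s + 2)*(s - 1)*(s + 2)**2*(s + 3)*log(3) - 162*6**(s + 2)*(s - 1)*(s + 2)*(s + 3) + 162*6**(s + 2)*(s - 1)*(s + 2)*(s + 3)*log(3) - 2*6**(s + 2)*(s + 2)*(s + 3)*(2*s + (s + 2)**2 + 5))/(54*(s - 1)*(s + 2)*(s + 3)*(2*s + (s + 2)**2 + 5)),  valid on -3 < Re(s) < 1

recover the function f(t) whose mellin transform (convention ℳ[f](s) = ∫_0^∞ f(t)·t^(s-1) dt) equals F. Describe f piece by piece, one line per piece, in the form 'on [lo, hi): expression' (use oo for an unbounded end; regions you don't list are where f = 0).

back out the shared t-power: t**2/2 on [0, 2); t*(t/2 + 3) on [2, 3); t**2*log(t/2)/2 on [3, 6); …
reversing the shared t-power: t/2 on [0, 2); t/2 + 3 on [2, 3); t*log(t/2)/2 on [3, 6); …
undo the common scale on t: t on [0, 1); t + 3 on [1, 3/2); t*log(t) on [3/2, 3); …
the 4 pieces separated at 2, 3, 6 each add one integral
segment [0, 2) carries t**3/2; integrate it
∫ over [2, 3) of t**2*(t/2 + 3)·t^(s-1) joins the sum
on [3, 6): add ∫ t**3*log(t/2)/2·t^(s-1) dt
between 6 and ∞ the integrand is 8/t·t^(s-1)

on [0, 2): t**3/2
on [2, 3): t**2*(t/2 + 3)
on [3, 6): t**3*log(t/2)/2
on [6, oo): 8/t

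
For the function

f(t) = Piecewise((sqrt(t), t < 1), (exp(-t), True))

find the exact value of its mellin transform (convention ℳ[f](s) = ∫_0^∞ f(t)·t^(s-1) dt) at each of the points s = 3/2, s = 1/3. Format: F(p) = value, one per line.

f breaks at 1 into 2 integrals to sum
segment [0, 1) carries sqrt(t); integrate it
segment 1 to ∞ holds exp(-t); add its integral

F(3/2) = sqrt(pi)*erfc(1)/2 + exp(-1) + 1/2
F(1/3) = uppergamma(1/3, 1) + 6/5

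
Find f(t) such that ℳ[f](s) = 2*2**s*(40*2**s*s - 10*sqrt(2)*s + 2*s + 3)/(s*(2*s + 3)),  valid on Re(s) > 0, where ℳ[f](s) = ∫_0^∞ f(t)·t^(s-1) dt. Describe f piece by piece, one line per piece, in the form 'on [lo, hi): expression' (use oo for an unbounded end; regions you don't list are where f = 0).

decompose at 2; ℳ[f](s) sums the 2 pieces' integrals
on [0, 2) integrate f = 2 against the kernel
piece [2, 4): integrate 5*t**(3/2) against the kernel

on [0, 2): 2
on [2, 4): 5*t**(3/2)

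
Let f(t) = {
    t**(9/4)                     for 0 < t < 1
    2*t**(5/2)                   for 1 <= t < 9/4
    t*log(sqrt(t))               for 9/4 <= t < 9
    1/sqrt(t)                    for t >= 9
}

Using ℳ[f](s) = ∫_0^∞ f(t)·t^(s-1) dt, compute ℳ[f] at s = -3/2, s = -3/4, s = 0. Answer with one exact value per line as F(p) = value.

the shared t-power comes off first: t**(5/4) on [0, 1); 2*t**(3/2) on [1, 9/4); log(sqrt(t)) on [9/4, 9); …
peel off the shared t-power: t**(3/4) on [0, 1); 2*t on [1, 9/4); log(sqrt(t))/sqrt(t) on [9/4, 9); …
undo the power substitution: t**(3/2) on [0, 1); 2*t**2 on [1, 3/2); log(t)/t on [3/2, 3); …
the 4 pieces separated at 1, 9/4, 9 each add one integral
on [0, 1) integrate f = t**(9/4) against the kernel
∫ 2*t**(5/2)·t^(s-1) over [1, 9/4)
between 9/4 and 9 the integrand is t*log(sqrt(t))·t^(s-1)
for t in [9, ∞): the term is ∫ 1/sqrt(t)·t^(s-1)

F(-3/2) = log(6**(2/3)/4) + 365/81
F(-3/4) = -1076*sqrt(3)/135 - 10/21 + log(2**(2*sqrt(6))*3**(-2*sqrt(6) + 4*sqrt(3))) + 83*sqrt(6)/14
F(0) = 9*log(2)/4 + 271/90 + 27*log(3)/4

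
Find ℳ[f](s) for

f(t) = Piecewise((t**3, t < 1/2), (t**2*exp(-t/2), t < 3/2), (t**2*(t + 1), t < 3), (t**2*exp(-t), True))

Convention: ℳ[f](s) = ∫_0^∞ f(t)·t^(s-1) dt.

(32*2**(2*s)*(s + 2)*(s + 3)*uppergamma(s + 2, 1/4) - 32*2**(2*s)*(s + 2)*(s + 3)*uppergamma(s + 2, 3/4) + 8*2**s*(s + 2)*(s + 3)*uppergamma(s + 2, 3) - 45*3**s*(s + 2) - 18*3**s + 288*6**s*(s + 2) + 72*6**s + s + 2)/(8*2**s*(s + 2)*(s + 3))
  Re(s) > -3

strip the shared t-power: t on [0, 1/2); exp(-t/2) on [1/2, 3/2); t + 1 on [3/2, 3); …
integrate the 4 segments split at 1/2, 3/2, 3, then add the results
piece [0, 1/2): integrate t**3 against the kernel
on [1/2, 3/2) integrate f = t**2*exp(-t/2) against the kernel
[3/2, 3) adds the kernel integral of t**2*(t + 1)
on [3, ∞): add ∫ t**2*exp(-t)·t^(s-1) dt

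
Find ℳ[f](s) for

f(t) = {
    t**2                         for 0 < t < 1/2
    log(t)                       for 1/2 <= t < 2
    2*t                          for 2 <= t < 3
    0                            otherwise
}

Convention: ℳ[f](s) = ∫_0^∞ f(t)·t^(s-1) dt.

(-16*2**(2*s)*s**2*(s + 2) + 4*2**(2*s)*s*(s + 1)*(s + 2)*log(2) - 4*2**(2*s)*(s + 1)*(s + 2) + 24*6**s*s**2*(s + 2) + s**2*(s + 1) + 4*s*(s + 1)*(s + 2)*log(2) + 4*(s + 1)*(s + 2))/(4*2**s*s**2*(s + 1)*(s + 2))
  Re(s) > -2

summing 3 kernel integrals split by 1/2, 2 yields ℳ[f](s)
the [0, 1/2) slice contributes ∫ t**2·t^(s-1) dt
[1/2, 2) adds the kernel integral of log(t)
∫ over [2, 3) of 2*t·t^(s-1) joins the sum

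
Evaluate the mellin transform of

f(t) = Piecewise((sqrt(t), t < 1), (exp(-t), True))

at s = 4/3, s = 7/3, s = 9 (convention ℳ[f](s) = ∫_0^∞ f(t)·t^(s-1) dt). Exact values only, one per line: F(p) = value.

f breaks at 1 into 2 integrals to sum
∫ sqrt(t)·t^(s-1) over [0, 1)
segment [1, ∞) carries exp(-t); integrate it

F(4/3) = uppergamma(4/3, 1) + 6/11
F(7/3) = 6/17 + uppergamma(7/3, 1)
F(9) = 2/19 + 109601*exp(-1)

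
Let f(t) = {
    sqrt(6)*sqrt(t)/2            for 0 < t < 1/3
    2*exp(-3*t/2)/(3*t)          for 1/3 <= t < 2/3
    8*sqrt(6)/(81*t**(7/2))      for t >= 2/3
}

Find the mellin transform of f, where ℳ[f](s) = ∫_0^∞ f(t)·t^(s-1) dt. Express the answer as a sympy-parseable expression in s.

strip the common scale on t: sqrt(t) on [0, 1/2); exp(-t)/t on [1/2, 1); t**(-7/2) on [1, ∞)
reversing the shared t-power: t**(3/2) on [0, 1/2); exp(-t) on [1/2, 1); t**(-5/2) on [1, ∞)
breakpoints 1/3, 2/3: one integral from each of the 3 segments
on [0, 1/3) integrate f = sqrt(6)*sqrt(t)/2 against the kernel
on [1/3, 2/3): add ∫ 2*exp(-3*t/2)/(3*t)·t^(s-1) dt
on [2/3, ∞) integrate f = 8*sqrt(6)/(81*t**(7/2)) against the kernel

(2**s*(2*s - 7)*(2*s + 1)*uppergamma(s - 1, 1/2) - 2**s*(2*s - 7)*(2*s + 1)*uppergamma(s - 1, 1) - 2*2**s*(2*s + 1) + sqrt(2)*(2*s - 7))/(3**s*(2*s - 7)*(2*s + 1))
  -1/2 < Re(s) < 7/2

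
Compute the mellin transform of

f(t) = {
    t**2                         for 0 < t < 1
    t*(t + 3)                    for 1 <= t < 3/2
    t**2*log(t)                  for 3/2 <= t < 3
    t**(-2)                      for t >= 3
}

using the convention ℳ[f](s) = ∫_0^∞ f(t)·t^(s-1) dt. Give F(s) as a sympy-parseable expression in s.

remove the shared t-power first: t on [0, 1); t + 3 on [1, 3/2); t*log(t) on [3/2, 3); …
summing 4 kernel integrals split by 1, 3/2, 3 yields ℳ[f](s)
between 0 and 1 the integrand is t**2·t^(s-1)
between 1 and 3/2 the integrand is t*(t + 3)·t^(s-1)
∫ over [3/2, 3) of t**2*log(t)·t^(s-1) joins the sum
∫ over [3, ∞) of t**(-2)·t^(s-1) joins the sum

2**(-s - 1)*(-162*2**(s + 1)*(s - 2)*(s + 1)*(2*s + (s + 1)**2 + 3) - 162*2**(s + 1)*(s - 2)*(2*s + (s + 1)**2 + 3) - 81*3**(s + 1)*(s - 2)*(s + 1)**2*(s + 2)*log(3) + 81*3**(s + 1)*(s - 2)*(s + 1)**2*(s + 2)*log(2) - 81*3**(s + 1)*(s - 2)*(s + 1)*(s + 2)*log(3) + 81*3**(s + 1)*(s - 2)*(s + 1)*(s + 2)*log(2) + 81*3**(s + 1)*(s - 2)*(s + 1)*(s + 2) + 243*3**(s + 1)*(s - 2)*(s + 1)*(2*s + (s + 1)**2 + 3) + 162*3**(s + 1)*(s - 2)*(2*s + (s + 1)**2 + 3) + 162*6**(s + 1)*(s - 2)*(s + 1)**2*(s + 2)*log(3) - 162*6**(s + 1)*(s - 2)*(s + 1)*(s + 2) + 162*6**(s + 1)*(s - 2)*(s + 1)*(s + 2)*log(3) - 2*6**(s + 1)*(s + 1)*(s + 2)*(2*s + (s + 1)**2 + 3))/(54*(s - 2)*(s + 1)*(s + 2)*(2*s + (s + 1)**2 + 3))
  -2 < Re(s) < 2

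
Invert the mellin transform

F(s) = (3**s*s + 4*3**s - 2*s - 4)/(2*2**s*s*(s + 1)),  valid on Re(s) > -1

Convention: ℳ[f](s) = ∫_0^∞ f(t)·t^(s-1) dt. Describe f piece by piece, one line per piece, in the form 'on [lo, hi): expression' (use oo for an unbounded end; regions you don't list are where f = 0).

on [0, 1/2): t
on [1/2, 3/2): 2 - t

summing 2 kernel integrals split by 1/2 yields ℳ[f](s)
the [0, 1/2) slice contributes ∫ t·t^(s-1) dt
∫ over [1/2, 3/2) of (2 - t)·t^(s-1) joins the sum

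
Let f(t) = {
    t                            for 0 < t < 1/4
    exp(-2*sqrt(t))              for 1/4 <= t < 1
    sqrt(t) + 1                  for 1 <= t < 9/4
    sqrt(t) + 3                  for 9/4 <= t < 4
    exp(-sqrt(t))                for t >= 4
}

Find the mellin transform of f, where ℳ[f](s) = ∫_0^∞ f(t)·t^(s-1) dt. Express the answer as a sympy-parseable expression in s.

back out the power substitution: t**2 on [0, 1/2); exp(-2*t) on [1/2, 1); t + 1 on [1, 3/2); …
f breaks at 1/4, 1, 9/4, 4 into 5 integrals to sum
on [0, 1/4): add ∫ t·t^(s-1) dt
on [1/4, 1): add ∫ exp(-2*sqrt(t))·t^(s-1) dt
on [1, 9/4) integrate f = (sqrt(t) + 1) against the kernel
piece [9/4, 4): integrate (sqrt(t) + 3) against the kernel
the [4, ∞) slice contributes ∫ exp(-sqrt(t))·t^(s-1) dt

(40*2**(4*s)*s*(s + 1) + 12*2**(4*s)*(s + 1) + 8*2**(2*s)*s*(s + 1)*(2*s + 1)*uppergamma(2*s, 2) - 16*2**(2*s)*s*(s + 1) - 4*2**(2*s)*(s + 1) - 16*9**s*s*(s + 1) - 8*9**s*(s + 1) + 8*s*(s + 1)*(2*s + 1)*uppergamma(2*s, 1) - 8*s*(s + 1)*(2*s + 1)*uppergamma(2*s, 2) + s*(2*s + 1))/(4*2**(2*s)*s*(s + 1)*(2*s + 1))
  Re(s) > -1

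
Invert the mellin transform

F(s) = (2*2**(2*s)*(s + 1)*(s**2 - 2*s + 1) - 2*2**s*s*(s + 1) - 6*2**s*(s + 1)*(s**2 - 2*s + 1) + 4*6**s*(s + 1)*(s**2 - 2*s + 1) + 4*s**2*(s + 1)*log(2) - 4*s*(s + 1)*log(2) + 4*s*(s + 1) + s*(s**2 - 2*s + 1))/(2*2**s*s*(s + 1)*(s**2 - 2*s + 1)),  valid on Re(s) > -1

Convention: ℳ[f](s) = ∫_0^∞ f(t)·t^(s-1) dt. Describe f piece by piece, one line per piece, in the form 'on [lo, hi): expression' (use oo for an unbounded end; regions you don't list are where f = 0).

on [0, 1/2): t
on [1/2, 1): log(t)/t
on [1, 2): 3
on [2, 3): 2

along the cuts 1/2, 1, 2, ℳ[f](s) splits into 4 integrals
∫ over [0, 1/2) of t·t^(s-1) joins the sum
the [1/2, 1) slice contributes ∫ log(t)/t·t^(s-1) dt
for t in [1, 2): the term is ∫ 3·t^(s-1)
on [2, 3): add ∫ 2·t^(s-1) dt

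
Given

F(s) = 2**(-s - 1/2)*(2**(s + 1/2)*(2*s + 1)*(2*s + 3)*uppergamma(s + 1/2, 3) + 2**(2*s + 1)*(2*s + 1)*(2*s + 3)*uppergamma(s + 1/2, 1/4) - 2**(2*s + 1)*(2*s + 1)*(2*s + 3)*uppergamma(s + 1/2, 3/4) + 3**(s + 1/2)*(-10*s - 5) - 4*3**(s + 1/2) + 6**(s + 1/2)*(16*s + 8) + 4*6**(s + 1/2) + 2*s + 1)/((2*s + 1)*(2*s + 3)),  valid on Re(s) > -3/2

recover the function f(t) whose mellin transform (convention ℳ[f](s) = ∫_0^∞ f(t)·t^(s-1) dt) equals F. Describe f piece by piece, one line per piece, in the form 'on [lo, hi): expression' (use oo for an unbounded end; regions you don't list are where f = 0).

on [0, 1/2): t**(3/2)
on [1/2, 3/2): sqrt(t)*exp(-t/2)
on [3/2, 3): sqrt(t)*(t + 1)
on [3, oo): sqrt(t)*exp(-t)

undo the shared t-power: t on [0, 1/2); exp(-t/2) on [1/2, 3/2); t + 1 on [3/2, 3); …
treat the 4 regions marked off by 1/2, 3/2, 3 separately and sum
for t in [0, 1/2): the term is ∫ t**(3/2)·t^(s-1)
[1/2, 3/2) adds the kernel integral of sqrt(t)*exp(-t/2)
∫ over [3/2, 3) of sqrt(t)*(t + 1)·t^(s-1) joins the sum
for t in [3, ∞): the term is ∫ sqrt(t)*exp(-t)·t^(s-1)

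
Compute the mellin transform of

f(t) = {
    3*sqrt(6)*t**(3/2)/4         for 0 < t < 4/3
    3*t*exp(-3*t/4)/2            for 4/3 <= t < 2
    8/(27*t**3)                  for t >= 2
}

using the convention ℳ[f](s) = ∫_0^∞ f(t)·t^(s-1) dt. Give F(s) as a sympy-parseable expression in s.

(2/3)**s*(54*2**s*(s - 3)*(2*s + 3)*uppergamma(s + 1, 1) - 54*2**s*(s - 3)*(2*s + 3)*uppergamma(s + 1, 3/2) + 108*2**(s + 1/2)*(s - 3) - 3**s*(2*s + 3))/(27*(s - 3)*(2*s + 3))
  -3/2 < Re(s) < 3

invert the common scale on t to get t**(3/2) on [0, 2); t*exp(-t/2) on [2, 3); t**(-3) on [3, ∞)
invert the shared t-power to get sqrt(t) on [0, 2); exp(-t/2) on [2, 3); t**(-4) on [3, ∞)
along the cuts 4/3, 2, ℳ[f](s) splits into 3 integrals
over [0, 4/3), the kernel integral of 3*sqrt(6)*t**(3/2)/4 enters the sum
piece [4/3, 2): integrate 3*t*exp(-3*t/4)/2 against the kernel
∫ 8/(27*t**3)·t^(s-1) over [2, ∞)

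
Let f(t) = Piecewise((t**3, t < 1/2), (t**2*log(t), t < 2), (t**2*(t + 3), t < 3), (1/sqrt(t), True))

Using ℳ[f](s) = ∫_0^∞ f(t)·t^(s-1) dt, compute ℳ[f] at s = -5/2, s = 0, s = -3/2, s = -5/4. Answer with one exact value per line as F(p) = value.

strip the shared t-power: t on [0, 1/2); log(t) on [1/2, 2); t + 3 on [2, 3); …
treat the 4 regions marked off by 1/2, 2, 3 separately and sum
on [0, 1/2): add ∫ t**3·t^(s-1) dt
segment [1/2, 2) carries t**2*log(t); integrate it
[2, 3) adds the kernel integral of t**2*(t + 3)
on [3, ∞): add ∫ 1/sqrt(t)·t^(s-1) dt

F(-5/2) = sqrt(2)*(-486*log(2) + sqrt(2) + 648)/162
F(0) = 2*sqrt(3)/3 + 17*log(2)/8 + 207/16
F(-3/2) = sqrt(2)*(-330 + sqrt(2) + 108*log(2) + 144*sqrt(6))/36
F(-5/4) = 2**(1/4)*(-436*sqrt(2) + 2*2**(3/4)*3**(1/4) + 65 + log(2**(42 + 84*sqrt(2))) + 180*6**(3/4))/63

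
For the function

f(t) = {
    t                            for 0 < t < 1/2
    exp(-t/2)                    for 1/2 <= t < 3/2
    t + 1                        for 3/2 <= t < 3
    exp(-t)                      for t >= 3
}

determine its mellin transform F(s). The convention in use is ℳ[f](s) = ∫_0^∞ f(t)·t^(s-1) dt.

(2*2**s*s*(s + 1)*uppergamma(s, 3) - 5*3**s*s - 2*3**s + 2*4**s*s*(s + 1)*uppergamma(s, 1/4) - 2*4**s*s*(s + 1)*uppergamma(s, 3/4) + 8*6**s*s + 2*6**s + s)/(2*2**s*s*(s + 1))
  Re(s) > -1

treat the 4 regions marked off by 1/2, 3/2, 3 separately and sum
the [0, 1/2) slice contributes ∫ t·t^(s-1) dt
piece [1/2, 3/2): integrate exp(-t/2) against the kernel
between 3/2 and 3 the integrand is (t + 1)·t^(s-1)
the [3, ∞) slice contributes ∫ exp(-t)·t^(s-1) dt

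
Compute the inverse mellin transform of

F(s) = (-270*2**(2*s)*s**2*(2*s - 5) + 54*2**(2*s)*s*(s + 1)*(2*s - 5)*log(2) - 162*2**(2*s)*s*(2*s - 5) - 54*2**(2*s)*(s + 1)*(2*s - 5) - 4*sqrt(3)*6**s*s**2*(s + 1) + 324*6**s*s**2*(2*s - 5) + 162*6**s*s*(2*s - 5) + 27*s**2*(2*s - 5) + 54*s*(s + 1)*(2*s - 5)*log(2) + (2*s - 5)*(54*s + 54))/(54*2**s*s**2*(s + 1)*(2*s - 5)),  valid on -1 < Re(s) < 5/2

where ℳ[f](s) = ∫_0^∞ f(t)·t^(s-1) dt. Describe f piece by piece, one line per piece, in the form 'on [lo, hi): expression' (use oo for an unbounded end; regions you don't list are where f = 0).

on [0, 1/2): t
on [1/2, 2): log(t)
on [2, 3): t + 3
on [3, oo): t**(-5/2)

slice at 1/2, 2, 3, transform all 4 pieces, and sum them
between 0 and 1/2 the integrand is t·t^(s-1)
for t in [1/2, 2): the term is ∫ log(t)·t^(s-1)
between 2 and 3 the integrand is (t + 3)·t^(s-1)
the [3, ∞) slice contributes ∫ t**(-5/2)·t^(s-1) dt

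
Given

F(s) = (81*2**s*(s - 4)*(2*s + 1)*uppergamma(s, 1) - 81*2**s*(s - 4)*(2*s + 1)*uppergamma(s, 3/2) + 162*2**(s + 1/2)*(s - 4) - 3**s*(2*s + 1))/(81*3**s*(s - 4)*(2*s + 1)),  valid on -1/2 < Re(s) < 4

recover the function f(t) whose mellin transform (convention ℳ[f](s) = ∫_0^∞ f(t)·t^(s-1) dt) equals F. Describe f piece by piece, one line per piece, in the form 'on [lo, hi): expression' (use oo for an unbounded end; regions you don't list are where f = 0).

on [0, 2/3): sqrt(3)*sqrt(t)
on [2/3, 1): exp(-3*t/2)
on [1, oo): 1/(81*t**4)

peel off the common scale on t: sqrt(6)*sqrt(t)/2 on [0, 4/3); exp(-3*t/4) on [4/3, 2); 16/(81*t**4) on [2, ∞)
invert the common scale on t to get sqrt(t) on [0, 2); exp(-t/2) on [2, 3); t**(-4) on [3, ∞)
integrate the 3 segments split at 2/3, 1, then add the results
for t in [0, 2/3): the term is ∫ sqrt(3)*sqrt(t)·t^(s-1)
piece [2/3, 1): integrate exp(-3*t/2) against the kernel
segment [1, ∞) carries 1/(81*t**4); integrate it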